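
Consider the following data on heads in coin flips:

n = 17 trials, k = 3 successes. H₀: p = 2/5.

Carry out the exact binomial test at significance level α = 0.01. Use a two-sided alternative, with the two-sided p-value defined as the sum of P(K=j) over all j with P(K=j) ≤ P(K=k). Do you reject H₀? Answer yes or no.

Exact binomial: n=17, k=3, p₀=2/5=0.4000
P(X=j) = C(n,j)·p₀^j·(1−p₀)^(n−j); p = Σ P(X=j) over j with P(X=j) ≤ P(X=3)
p-value (two-sided) = 0.08124
At α=0.01: p ≥ α → fail to reject H₀

reject H₀: no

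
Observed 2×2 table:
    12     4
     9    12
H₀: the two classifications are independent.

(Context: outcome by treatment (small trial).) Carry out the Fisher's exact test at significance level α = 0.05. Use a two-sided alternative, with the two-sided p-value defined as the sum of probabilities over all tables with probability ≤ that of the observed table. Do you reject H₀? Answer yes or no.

Margins: r₁=16, r₂=21, c₁=21, c₂=16, n=37
p_obs = C(16,12)·C(21,9)/C(37,21); sum pmf over tables with pmf ≤ p_obs
p-value (two-sided) = 0.09311
At α=0.05: p ≥ α → fail to reject H₀

reject H₀: no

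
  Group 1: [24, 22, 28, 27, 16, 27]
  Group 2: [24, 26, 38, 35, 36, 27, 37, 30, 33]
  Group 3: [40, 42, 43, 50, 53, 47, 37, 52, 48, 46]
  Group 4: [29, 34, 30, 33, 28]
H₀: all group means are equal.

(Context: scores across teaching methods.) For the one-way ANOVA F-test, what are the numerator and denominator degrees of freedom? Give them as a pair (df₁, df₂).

k = 4 groups, N = 30 total
df = (k−1, N−k) = (4−1, 30−4) = (3, 26)

degrees of freedom = [3, 26]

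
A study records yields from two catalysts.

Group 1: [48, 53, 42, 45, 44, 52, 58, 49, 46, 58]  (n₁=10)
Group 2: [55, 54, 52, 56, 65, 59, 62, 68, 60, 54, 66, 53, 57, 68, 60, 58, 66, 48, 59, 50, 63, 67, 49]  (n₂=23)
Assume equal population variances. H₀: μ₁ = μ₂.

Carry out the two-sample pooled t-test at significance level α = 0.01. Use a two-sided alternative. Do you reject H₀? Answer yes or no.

reject H₀: yes

x̄₁=49.500, s₁=5.622, n₁=10
x̄₂=58.652, s₂=6.220, n₂=23
s_p² = [9·5.622² + 22·6.220²]/31 = 36.6360
SE = √(s_p²·(1/10+1/23)) = 2.2927
t = (49.500−58.652)/2.2927 = -3.9919
df = 31
p-value (two-sided) = 0.00037
At α=0.01: p < α → reject H₀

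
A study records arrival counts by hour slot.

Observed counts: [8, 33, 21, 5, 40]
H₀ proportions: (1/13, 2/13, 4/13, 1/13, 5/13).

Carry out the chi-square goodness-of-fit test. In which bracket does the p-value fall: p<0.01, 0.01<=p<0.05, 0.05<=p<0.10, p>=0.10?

n = 107; E_i = n·p_i = [8.23, 16.46, 32.92, 8.23, 41.15]
χ² = (8−8.23)²/8.23 + (33−16.46)²/16.46 + (21−32.92)²/32.92 + (5−8.23)²/8.23 + (40−41.15)²/41.15 = 22.2407
df = 4
p-value (upper-tail) = 0.00018
→ bracket: p<0.01

p-value bracket: p<0.01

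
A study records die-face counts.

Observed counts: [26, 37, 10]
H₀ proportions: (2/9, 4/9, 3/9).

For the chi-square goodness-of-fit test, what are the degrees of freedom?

degrees of freedom = 2

df = k − 1 = 3 − 1 = 2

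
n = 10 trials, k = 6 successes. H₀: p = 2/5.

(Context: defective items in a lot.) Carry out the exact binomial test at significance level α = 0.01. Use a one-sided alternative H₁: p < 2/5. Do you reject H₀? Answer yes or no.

reject H₀: no

Exact binomial: n=10, k=6, p₀=2/5=0.4000
P(X≤6) from Σ C(n,i)·p₀^i·(1−p₀)^(n−i)
p-value (one-sided, H₁ less) = 0.94524
At α=0.01: p ≥ α → fail to reject H₀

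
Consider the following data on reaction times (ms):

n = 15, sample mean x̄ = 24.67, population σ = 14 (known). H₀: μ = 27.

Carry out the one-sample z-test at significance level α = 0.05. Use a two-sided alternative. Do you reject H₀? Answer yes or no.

reject H₀: no

SE = σ/√n = 14/√15 = 3.6148
z = (x̄−μ₀)/SE = (24.67−27)/3.6148 = -0.6446
p-value (two-sided) = 0.51920
At α=0.05: p ≥ α → fail to reject H₀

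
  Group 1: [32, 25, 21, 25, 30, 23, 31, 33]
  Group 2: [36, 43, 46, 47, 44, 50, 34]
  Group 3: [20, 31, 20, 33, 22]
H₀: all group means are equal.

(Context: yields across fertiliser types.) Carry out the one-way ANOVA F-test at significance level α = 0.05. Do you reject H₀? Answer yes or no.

reject H₀: yes

Group means [27.50, 42.86, 25.20], grand mean 32.300
SSB = Σnᵢ(x̄ᵢ−x̄)² = 1216.543; SSW = ΣΣ(x−x̄ᵢ)² = 507.657
MSB = 1216.543/2 = 608.2714; MSW = 507.657/17 = 29.8622
F = MSB/MSW = 20.3693
df = (2, 17)
p-value (upper-tail) = 0.00003
At α=0.05: p < α → reject H₀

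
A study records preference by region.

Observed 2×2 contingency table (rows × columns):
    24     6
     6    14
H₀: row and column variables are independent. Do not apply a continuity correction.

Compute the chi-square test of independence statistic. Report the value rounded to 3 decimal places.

Row totals [30, 20], col totals [30, 20], n=50
χ² = (24−18.00)²/18.00 + (6−12.00)²/12.00 + (6−12.00)²/12.00 + (14−8.00)²/8.00 = 12.5000
df = 1

test statistic = 12.500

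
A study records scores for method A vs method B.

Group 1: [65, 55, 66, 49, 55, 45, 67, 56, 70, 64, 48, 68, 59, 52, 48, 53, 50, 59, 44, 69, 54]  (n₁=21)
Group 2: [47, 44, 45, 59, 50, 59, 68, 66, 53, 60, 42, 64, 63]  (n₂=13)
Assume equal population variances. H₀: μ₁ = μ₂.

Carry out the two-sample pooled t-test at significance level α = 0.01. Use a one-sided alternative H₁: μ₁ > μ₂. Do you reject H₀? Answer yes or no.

x̄₁=56.952, s₁=8.316, n₁=21
x̄₂=55.385, s₂=9.005, n₂=13
s_p² = [20·8.316² + 12·9.005²]/32 = 73.6259
SE = √(s_p²·(1/21+1/13)) = 3.0281
t = (56.952−55.385)/3.0281 = 0.5177
df = 32
p-value (one-sided, H₁ greater) = 0.30410
At α=0.01: p ≥ α → fail to reject H₀

reject H₀: no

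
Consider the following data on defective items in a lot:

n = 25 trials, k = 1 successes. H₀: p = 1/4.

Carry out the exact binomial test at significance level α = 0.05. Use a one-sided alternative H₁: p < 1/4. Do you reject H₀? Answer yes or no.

Exact binomial: n=25, k=1, p₀=1/4=0.2500
P(X≤1) from Σ C(n,i)·p₀^i·(1−p₀)^(n−i)
p-value (one-sided, H₁ less) = 0.00702
At α=0.05: p < α → reject H₀

reject H₀: yes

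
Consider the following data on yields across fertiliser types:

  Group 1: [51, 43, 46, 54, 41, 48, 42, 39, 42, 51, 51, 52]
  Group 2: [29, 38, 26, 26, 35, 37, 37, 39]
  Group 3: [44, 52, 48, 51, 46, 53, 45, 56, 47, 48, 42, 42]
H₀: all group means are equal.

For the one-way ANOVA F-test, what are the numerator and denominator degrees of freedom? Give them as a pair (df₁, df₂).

degrees of freedom = [2, 29]

k = 3 groups, N = 32 total
df = (k−1, N−k) = (3−1, 32−3) = (2, 29)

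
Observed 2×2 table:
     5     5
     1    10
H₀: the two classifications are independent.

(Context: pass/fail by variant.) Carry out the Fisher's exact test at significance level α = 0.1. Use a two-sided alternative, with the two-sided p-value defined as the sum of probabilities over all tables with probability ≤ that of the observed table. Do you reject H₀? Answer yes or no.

Margins: r₁=10, r₂=11, c₁=6, c₂=15, n=21
p_obs = C(10,5)·C(11,1)/C(21,6); sum pmf over tables with pmf ≤ p_obs
p-value (two-sided) = 0.06347
At α=0.1: p < α → reject H₀

reject H₀: yes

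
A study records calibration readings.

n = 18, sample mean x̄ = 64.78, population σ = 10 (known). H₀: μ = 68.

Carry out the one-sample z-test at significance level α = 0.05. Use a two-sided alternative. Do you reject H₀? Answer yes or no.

reject H₀: no

SE = σ/√n = 10/√18 = 2.3570
z = (x̄−μ₀)/SE = (64.78−68)/2.3570 = -1.3661
p-value (two-sided) = 0.17190
At α=0.05: p ≥ α → fail to reject H₀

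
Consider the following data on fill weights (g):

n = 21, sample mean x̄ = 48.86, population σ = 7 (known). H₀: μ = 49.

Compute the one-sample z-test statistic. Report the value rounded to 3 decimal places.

test statistic = -0.092

SE = σ/√n = 7/√21 = 1.5275
z = (x̄−μ₀)/SE = (48.86−49)/1.5275 = -0.0917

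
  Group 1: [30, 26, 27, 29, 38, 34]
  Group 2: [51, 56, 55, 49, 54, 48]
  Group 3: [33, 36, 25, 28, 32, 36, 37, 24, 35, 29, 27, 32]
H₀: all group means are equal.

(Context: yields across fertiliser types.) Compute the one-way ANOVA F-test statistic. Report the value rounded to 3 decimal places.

test statistic = 55.761

Group means [30.67, 52.17, 31.17], grand mean 36.292
SSB = Σnᵢ(x̄ᵢ−x̄)² = 2017.125; SSW = ΣΣ(x−x̄ᵢ)² = 379.833
MSB = 2017.125/2 = 1008.5625; MSW = 379.833/21 = 18.0873
F = MSB/MSW = 55.7608
df = (2, 21)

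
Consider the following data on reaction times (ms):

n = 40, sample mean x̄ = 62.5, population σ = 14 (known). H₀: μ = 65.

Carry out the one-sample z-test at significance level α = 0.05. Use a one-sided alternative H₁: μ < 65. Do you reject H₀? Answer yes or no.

SE = σ/√n = 14/√40 = 2.2136
z = (x̄−μ₀)/SE = (62.5−65)/2.2136 = -1.1294
p-value (one-sided, H₁ less) = 0.12937
At α=0.05: p ≥ α → fail to reject H₀

reject H₀: no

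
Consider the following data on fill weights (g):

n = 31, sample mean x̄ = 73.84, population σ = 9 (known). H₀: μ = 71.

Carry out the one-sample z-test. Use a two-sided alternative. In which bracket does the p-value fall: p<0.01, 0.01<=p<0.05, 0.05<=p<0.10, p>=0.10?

p-value bracket: 0.05<=p<0.10

SE = σ/√n = 9/√31 = 1.6164
z = (x̄−μ₀)/SE = (73.84−71)/1.6164 = 1.7569
p-value (two-sided) = 0.07893
→ bracket: 0.05<=p<0.10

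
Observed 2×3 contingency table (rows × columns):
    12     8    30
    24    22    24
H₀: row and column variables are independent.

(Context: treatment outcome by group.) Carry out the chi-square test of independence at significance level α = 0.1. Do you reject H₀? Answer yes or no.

reject H₀: yes

Row totals [50, 70], col totals [36, 30, 54], n=120
χ² = (12−15.00)²/15.00 + (8−12.50)²/12.50 + (30−22.50)²/22.50 + (24−21.00)²/21.00 + (22−17.50)²/17.50 + (24−31.50)²/31.50 = 8.0914
df = 2
p-value (upper-tail) = 0.01750
At α=0.1: p < α → reject H₀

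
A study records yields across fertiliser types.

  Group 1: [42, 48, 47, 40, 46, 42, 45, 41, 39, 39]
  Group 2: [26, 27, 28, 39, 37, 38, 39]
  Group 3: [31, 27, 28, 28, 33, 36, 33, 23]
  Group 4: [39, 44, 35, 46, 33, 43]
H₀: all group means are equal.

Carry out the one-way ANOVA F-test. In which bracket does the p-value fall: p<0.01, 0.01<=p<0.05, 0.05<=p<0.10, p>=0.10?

Group means [42.90, 33.43, 29.88, 40.00], grand mean 36.839
SSB = Σnᵢ(x̄ᵢ−x̄)² = 896.704; SSW = ΣΣ(x−x̄ᵢ)² = 579.489
MSB = 896.704/3 = 298.9014; MSW = 579.489/27 = 21.4626
F = MSB/MSW = 13.9266
df = (3, 27)
p-value (upper-tail) = 0.00001
→ bracket: p<0.01

p-value bracket: p<0.01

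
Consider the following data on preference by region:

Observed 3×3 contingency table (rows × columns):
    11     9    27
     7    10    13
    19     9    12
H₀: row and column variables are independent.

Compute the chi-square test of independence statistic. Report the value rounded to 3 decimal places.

Row totals [47, 30, 40], col totals [37, 28, 52], n=117
χ² = (11−14.86)²/14.86 + (9−11.25)²/11.25 + (27−20.89)²/20.89 + (7−9.49)²/9.49 + (10−7.18)²/7.18 + (13−13.33)²/13.33 + (19−12.65)²/12.65 + (9−9.57)²/9.57 + (12−17.78)²/17.78 = 10.1097
df = 4

test statistic = 10.110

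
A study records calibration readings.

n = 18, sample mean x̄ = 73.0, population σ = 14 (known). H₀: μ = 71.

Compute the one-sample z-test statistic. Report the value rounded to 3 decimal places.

SE = σ/√n = 14/√18 = 3.2998
z = (x̄−μ₀)/SE = (73.0−71)/3.2998 = 0.6061

test statistic = 0.606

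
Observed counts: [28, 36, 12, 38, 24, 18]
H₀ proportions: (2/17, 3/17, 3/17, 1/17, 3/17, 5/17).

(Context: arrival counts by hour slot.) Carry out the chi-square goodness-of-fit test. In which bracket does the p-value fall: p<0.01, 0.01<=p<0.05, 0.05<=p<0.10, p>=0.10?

n = 156; E_i = n·p_i = [18.35, 27.53, 27.53, 9.18, 27.53, 45.88]
χ² = (28−18.35)²/18.35 + (36−27.53)²/27.53 + (12−27.53)²/27.53 + (38−9.18)²/9.18 + (24−27.53)²/27.53 + (18−45.88)²/45.88 = 124.3692
df = 5
p-value (upper-tail) = 0.00000
→ bracket: p<0.01

p-value bracket: p<0.01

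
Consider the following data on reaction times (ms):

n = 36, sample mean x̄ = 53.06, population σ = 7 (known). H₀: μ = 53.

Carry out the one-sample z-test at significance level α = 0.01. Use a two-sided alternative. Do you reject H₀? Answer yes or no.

reject H₀: no

SE = σ/√n = 7/√36 = 1.1667
z = (x̄−μ₀)/SE = (53.06−53)/1.1667 = 0.0514
p-value (two-sided) = 0.95898
At α=0.01: p ≥ α → fail to reject H₀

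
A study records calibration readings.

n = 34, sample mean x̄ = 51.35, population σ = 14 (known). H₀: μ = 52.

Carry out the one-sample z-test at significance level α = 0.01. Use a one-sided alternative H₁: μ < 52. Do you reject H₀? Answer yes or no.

reject H₀: no

SE = σ/√n = 14/√34 = 2.4010
z = (x̄−μ₀)/SE = (51.35−52)/2.4010 = -0.2707
p-value (one-sided, H₁ less) = 0.39330
At α=0.01: p ≥ α → fail to reject H₀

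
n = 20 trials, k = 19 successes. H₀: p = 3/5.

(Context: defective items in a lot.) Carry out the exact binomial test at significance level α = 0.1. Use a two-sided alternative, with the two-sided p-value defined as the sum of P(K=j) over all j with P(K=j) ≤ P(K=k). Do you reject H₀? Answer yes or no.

Exact binomial: n=20, k=19, p₀=3/5=0.6000
P(X=j) = C(n,j)·p₀^j·(1−p₀)^(n−j); p = Σ P(X=j) over j with P(X=j) ≤ P(X=19)
p-value (two-sided) = 0.00084
At α=0.1: p < α → reject H₀

reject H₀: yes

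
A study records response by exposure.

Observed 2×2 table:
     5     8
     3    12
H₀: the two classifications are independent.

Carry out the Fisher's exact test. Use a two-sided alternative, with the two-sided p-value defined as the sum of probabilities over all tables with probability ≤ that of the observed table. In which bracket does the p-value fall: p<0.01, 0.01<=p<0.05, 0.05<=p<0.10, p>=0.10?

Margins: r₁=13, r₂=15, c₁=8, c₂=20, n=28
p_obs = C(13,5)·C(15,3)/C(28,8); sum pmf over tables with pmf ≤ p_obs
p-value (two-sided) = 0.40966
→ bracket: p>=0.10

p-value bracket: p>=0.10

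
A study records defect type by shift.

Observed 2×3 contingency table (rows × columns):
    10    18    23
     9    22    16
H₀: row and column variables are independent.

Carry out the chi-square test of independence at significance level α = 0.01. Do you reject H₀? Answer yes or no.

reject H₀: no

Row totals [51, 47], col totals [19, 40, 39], n=98
χ² = (10−9.89)²/9.89 + (18−20.82)²/20.82 + (23−20.30)²/20.30 + (9−9.11)²/9.11 + (22−19.18)²/19.18 + (16−18.70)²/18.70 = 1.5484
df = 2
p-value (upper-tail) = 0.46108
At α=0.01: p ≥ α → fail to reject H₀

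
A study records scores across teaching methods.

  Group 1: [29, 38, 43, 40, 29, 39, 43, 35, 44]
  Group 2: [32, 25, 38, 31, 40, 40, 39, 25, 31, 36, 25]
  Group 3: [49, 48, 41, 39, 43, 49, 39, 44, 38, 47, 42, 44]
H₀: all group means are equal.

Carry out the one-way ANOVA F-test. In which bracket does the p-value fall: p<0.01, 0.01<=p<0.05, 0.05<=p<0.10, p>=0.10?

p-value bracket: p<0.01

Group means [37.78, 32.91, 43.58], grand mean 38.281
SSB = Σnᵢ(x̄ᵢ−x̄)² = 657.087; SSW = ΣΣ(x−x̄ᵢ)² = 803.381
MSB = 657.087/2 = 328.5437; MSW = 803.381/29 = 27.7028
F = MSB/MSW = 11.8596
df = (2, 29)
p-value (upper-tail) = 0.00017
→ bracket: p<0.01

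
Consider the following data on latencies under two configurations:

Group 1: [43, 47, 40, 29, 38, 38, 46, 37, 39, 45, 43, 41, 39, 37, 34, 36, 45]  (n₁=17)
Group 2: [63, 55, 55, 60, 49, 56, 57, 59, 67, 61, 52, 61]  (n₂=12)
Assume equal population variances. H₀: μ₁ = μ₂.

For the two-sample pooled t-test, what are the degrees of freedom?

degrees of freedom = 27

df = n₁ + n₂ − 2 = 17 + 12 − 2 = 27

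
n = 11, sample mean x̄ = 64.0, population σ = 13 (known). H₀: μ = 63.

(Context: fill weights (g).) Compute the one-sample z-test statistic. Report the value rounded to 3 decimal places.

SE = σ/√n = 13/√11 = 3.9196
z = (x̄−μ₀)/SE = (64.0−63)/3.9196 = 0.2551

test statistic = 0.255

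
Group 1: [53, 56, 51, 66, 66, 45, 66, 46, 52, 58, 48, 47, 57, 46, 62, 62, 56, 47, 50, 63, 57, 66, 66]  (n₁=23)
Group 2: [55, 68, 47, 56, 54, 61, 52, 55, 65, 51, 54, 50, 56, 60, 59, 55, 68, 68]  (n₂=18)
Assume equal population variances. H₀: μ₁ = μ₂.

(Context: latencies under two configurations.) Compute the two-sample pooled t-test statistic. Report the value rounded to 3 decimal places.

test statistic = -0.687

x̄₁=55.913, s₁=7.567, n₁=23
x̄₂=57.444, s₂=6.391, n₂=18
s_p² = [22·7.567² + 17·6.391²]/39 = 50.1095
SE = √(s_p²·(1/23+1/18)) = 2.2277
t = (55.913−57.444)/2.2277 = -0.6874
df = 39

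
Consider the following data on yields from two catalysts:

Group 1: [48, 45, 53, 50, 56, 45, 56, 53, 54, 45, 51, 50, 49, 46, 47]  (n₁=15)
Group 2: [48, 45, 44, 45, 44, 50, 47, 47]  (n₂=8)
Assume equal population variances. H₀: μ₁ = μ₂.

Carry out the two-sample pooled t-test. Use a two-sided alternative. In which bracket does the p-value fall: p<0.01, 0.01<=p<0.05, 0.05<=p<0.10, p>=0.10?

p-value bracket: 0.01<=p<0.05

x̄₁=49.867, s₁=3.889, n₁=15
x̄₂=46.250, s₂=2.121, n₂=8
s_p² = [14·3.889² + 7·2.121²]/21 = 11.5825
SE = √(s_p²·(1/15+1/8)) = 1.4900
t = (49.867−46.250)/1.4900 = 2.4274
df = 21
p-value (two-sided) = 0.02429
→ bracket: 0.01<=p<0.05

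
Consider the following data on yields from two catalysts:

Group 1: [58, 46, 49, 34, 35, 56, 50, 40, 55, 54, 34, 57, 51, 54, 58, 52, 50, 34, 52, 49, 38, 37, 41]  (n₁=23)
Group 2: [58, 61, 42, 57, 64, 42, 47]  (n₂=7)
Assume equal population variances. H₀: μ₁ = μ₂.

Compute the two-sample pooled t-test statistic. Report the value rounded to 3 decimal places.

x̄₁=47.130, s₁=8.514, n₁=23
x̄₂=53.000, s₂=9.165, n₂=7
s_p² = [22·8.514² + 6·9.165²]/28 = 74.9503
SE = √(s_p²·(1/23+1/7)) = 3.7371
t = (47.130−53.000)/3.7371 = -1.5706
df = 28

test statistic = -1.571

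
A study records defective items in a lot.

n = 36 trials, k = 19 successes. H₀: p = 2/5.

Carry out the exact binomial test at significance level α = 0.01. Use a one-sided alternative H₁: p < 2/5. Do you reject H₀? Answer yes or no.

Exact binomial: n=36, k=19, p₀=2/5=0.4000
P(X≤19) from Σ C(n,i)·p₀^i·(1−p₀)^(n−i)
p-value (one-sided, H₁ less) = 0.95736
At α=0.01: p ≥ α → fail to reject H₀

reject H₀: no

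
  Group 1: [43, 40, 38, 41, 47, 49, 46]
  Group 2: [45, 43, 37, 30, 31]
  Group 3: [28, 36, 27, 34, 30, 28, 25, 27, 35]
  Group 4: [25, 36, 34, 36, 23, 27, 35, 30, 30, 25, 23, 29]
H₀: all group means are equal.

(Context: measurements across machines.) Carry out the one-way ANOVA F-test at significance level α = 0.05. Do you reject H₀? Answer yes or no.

Group means [43.43, 37.20, 30.00, 29.42], grand mean 33.727
SSB = Σnᵢ(x̄ᵢ−x̄)² = 1067.115; SSW = ΣΣ(x−x̄ᵢ)² = 677.431
MSB = 1067.115/3 = 355.7048; MSW = 677.431/29 = 23.3597
F = MSB/MSW = 15.2273
df = (3, 29)
p-value (upper-tail) = 0.00000
At α=0.05: p < α → reject H₀

reject H₀: yes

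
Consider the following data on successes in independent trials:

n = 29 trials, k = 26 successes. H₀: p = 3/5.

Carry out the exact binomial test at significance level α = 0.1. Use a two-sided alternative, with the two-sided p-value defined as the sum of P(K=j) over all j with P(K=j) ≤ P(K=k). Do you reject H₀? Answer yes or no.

reject H₀: yes

Exact binomial: n=29, k=26, p₀=3/5=0.6000
P(X=j) = C(n,j)·p₀^j·(1−p₀)^(n−j); p = Σ P(X=j) over j with P(X=j) ≤ P(X=26)
p-value (two-sided) = 0.00089
At α=0.1: p < α → reject H₀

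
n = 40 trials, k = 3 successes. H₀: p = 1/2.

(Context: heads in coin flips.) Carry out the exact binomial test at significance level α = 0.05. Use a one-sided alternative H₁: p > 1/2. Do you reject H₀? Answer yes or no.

Exact binomial: n=40, k=3, p₀=1/2=0.5000
P(X≥3) from Σ C(n,i)·p₀^i·(1−p₀)^(n−i)
p-value (one-sided, H₁ greater) = 1.00000
At α=0.05: p ≥ α → fail to reject H₀

reject H₀: no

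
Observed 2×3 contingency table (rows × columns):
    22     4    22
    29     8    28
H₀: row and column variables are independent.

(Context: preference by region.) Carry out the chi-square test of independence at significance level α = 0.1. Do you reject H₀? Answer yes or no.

Row totals [48, 65], col totals [51, 12, 50], n=113
χ² = (22−21.66)²/21.66 + (4−5.10)²/5.10 + (22−21.24)²/21.24 + (29−29.34)²/29.34 + (8−6.90)²/6.90 + (28−28.76)²/28.76 = 0.4672
df = 2
p-value (upper-tail) = 0.79169
At α=0.1: p ≥ α → fail to reject H₀

reject H₀: no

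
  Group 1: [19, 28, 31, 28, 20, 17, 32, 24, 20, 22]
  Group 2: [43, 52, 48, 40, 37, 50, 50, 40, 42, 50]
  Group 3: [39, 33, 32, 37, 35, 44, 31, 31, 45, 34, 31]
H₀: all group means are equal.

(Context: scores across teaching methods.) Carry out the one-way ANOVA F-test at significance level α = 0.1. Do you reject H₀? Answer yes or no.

Group means [24.10, 45.20, 35.64], grand mean 35.000
SSB = Σnᵢ(x̄ᵢ−x̄)² = 2232.955; SSW = ΣΣ(x−x̄ᵢ)² = 773.045
MSB = 2232.955/2 = 1116.4773; MSW = 773.045/28 = 27.6088
F = MSB/MSW = 40.4392
df = (2, 28)
p-value (upper-tail) = 0.00000
At α=0.1: p < α → reject H₀

reject H₀: yes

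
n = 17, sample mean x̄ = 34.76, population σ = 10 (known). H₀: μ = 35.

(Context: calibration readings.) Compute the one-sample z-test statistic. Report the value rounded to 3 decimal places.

test statistic = -0.099

SE = σ/√n = 10/√17 = 2.4254
z = (x̄−μ₀)/SE = (34.76−35)/2.4254 = -0.0990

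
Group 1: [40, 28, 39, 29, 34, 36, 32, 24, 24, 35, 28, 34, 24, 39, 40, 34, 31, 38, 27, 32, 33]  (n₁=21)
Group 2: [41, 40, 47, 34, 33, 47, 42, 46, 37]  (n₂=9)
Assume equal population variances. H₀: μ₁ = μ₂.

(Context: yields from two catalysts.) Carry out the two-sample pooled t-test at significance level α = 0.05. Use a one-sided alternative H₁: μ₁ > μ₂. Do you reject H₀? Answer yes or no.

x̄₁=32.429, s₁=5.269, n₁=21
x̄₂=40.778, s₂=5.333, n₂=9
s_p² = [20·5.269² + 8·5.333²]/28 = 27.9535
SE = √(s_p²·(1/21+1/9)) = 2.1064
t = (32.429−40.778)/2.1064 = -3.9637
df = 28
p-value (one-sided, H₁ greater) = 0.99977
At α=0.05: p ≥ α → fail to reject H₀

reject H₀: no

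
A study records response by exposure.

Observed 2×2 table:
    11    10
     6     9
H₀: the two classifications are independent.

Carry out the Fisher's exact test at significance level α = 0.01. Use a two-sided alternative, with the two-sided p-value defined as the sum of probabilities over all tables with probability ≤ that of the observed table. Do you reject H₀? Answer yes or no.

Margins: r₁=21, r₂=15, c₁=17, c₂=19, n=36
p_obs = C(21,11)·C(15,6)/C(36,17); sum pmf over tables with pmf ≤ p_obs
p-value (two-sided) = 0.51600
At α=0.01: p ≥ α → fail to reject H₀

reject H₀: no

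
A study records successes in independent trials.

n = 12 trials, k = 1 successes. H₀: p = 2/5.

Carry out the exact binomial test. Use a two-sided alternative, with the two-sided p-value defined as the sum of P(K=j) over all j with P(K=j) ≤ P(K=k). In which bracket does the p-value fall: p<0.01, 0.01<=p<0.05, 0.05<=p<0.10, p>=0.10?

p-value bracket: 0.01<=p<0.05

Exact binomial: n=12, k=1, p₀=2/5=0.4000
P(X=j) = C(n,j)·p₀^j·(1−p₀)^(n−j); p = Σ P(X=j) over j with P(X=j) ≤ P(X=1)
p-value (two-sided) = 0.03486
→ bracket: 0.01<=p<0.05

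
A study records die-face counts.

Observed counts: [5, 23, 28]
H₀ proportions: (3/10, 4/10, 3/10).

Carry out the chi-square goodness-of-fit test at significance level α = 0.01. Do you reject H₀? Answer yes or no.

reject H₀: yes

n = 56; E_i = n·p_i = [16.80, 22.40, 16.80]
χ² = (5−16.80)²/16.80 + (23−22.40)²/22.40 + (28−16.80)²/16.80 = 15.7708
df = 2
p-value (upper-tail) = 0.00038
At α=0.01: p < α → reject H₀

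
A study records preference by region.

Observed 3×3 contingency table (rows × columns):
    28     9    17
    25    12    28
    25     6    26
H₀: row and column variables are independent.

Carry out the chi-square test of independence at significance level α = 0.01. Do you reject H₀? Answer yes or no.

Row totals [54, 65, 57], col totals [78, 27, 71], n=176
χ² = (28−23.93)²/23.93 + (9−8.28)²/8.28 + (17−21.78)²/21.78 + (25−28.81)²/28.81 + (12−9.97)²/9.97 + (28−26.22)²/26.22 + (25−25.26)²/25.26 + (6−8.74)²/8.74 + (26−22.99)²/22.99 = 4.0972
df = 4
p-value (upper-tail) = 0.39301
At α=0.01: p ≥ α → fail to reject H₀

reject H₀: no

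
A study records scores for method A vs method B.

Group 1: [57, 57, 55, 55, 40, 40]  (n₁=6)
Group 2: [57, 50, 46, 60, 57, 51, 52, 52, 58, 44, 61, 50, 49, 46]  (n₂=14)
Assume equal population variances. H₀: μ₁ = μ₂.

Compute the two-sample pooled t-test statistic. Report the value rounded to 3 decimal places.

x̄₁=50.667, s₁=8.311, n₁=6
x̄₂=52.357, s₂=5.429, n₂=14
s_p² = [5·8.311² + 13·5.429²]/18 = 40.4749
SE = √(s_p²·(1/6+1/14)) = 3.1043
t = (50.667−52.357)/3.1043 = -0.5446
df = 18

test statistic = -0.545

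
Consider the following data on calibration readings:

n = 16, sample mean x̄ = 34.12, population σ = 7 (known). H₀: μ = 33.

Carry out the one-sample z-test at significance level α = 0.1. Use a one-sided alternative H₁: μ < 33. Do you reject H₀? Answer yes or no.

reject H₀: no

SE = σ/√n = 7/√16 = 1.7500
z = (x̄−μ₀)/SE = (34.12−33)/1.7500 = 0.6400
p-value (one-sided, H₁ less) = 0.73891
At α=0.1: p ≥ α → fail to reject H₀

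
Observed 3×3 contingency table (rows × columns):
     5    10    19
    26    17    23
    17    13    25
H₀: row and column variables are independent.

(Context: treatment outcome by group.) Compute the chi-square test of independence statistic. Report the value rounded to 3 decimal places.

test statistic = 7.083

Row totals [34, 66, 55], col totals [48, 40, 67], n=155
χ² = (5−10.53)²/10.53 + (10−8.77)²/8.77 + (19−14.70)²/14.70 + (26−20.44)²/20.44 + (17−17.03)²/17.03 + (23−28.53)²/28.53 + (17−17.03)²/17.03 + (13−14.19)²/14.19 + (25−23.77)²/23.77 = 7.0831
df = 4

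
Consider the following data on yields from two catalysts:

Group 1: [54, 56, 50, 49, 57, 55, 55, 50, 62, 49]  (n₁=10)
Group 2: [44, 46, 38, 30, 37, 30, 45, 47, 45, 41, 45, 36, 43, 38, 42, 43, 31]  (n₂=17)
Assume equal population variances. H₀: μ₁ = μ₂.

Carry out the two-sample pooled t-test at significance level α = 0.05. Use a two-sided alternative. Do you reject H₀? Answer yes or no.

x̄₁=53.700, s₁=4.218, n₁=10
x̄₂=40.059, s₂=5.662, n₂=17
s_p² = [9·4.218² + 16·5.662²]/25 = 26.9216
SE = √(s_p²·(1/10+1/17)) = 2.0678
t = (53.700−40.059)/2.0678 = 6.5970
df = 25
p-value (two-sided) = 0.00000
At α=0.05: p < α → reject H₀

reject H₀: yes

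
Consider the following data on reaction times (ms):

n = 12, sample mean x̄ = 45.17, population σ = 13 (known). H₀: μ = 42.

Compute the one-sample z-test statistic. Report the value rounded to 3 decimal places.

test statistic = 0.845

SE = σ/√n = 13/√12 = 3.7528
z = (x̄−μ₀)/SE = (45.17−42)/3.7528 = 0.8447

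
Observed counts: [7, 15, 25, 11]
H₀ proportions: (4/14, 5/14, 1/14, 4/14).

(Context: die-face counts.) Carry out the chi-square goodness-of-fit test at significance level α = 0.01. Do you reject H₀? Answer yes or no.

reject H₀: yes

n = 58; E_i = n·p_i = [16.57, 20.71, 4.14, 16.57]
χ² = (7−16.57)²/16.57 + (15−20.71)²/20.71 + (25−4.14)²/4.14 + (11−16.57)²/16.57 = 113.9828
df = 3
p-value (upper-tail) = 0.00000
At α=0.01: p < α → reject H₀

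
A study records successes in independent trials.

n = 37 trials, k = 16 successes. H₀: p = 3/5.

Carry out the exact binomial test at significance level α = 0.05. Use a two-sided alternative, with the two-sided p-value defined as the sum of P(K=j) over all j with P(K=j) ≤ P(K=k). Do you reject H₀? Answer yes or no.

Exact binomial: n=37, k=16, p₀=3/5=0.6000
P(X=j) = C(n,j)·p₀^j·(1−p₀)^(n−j); p = Σ P(X=j) over j with P(X=j) ≤ P(X=16)
p-value (two-sided) = 0.04381
At α=0.05: p < α → reject H₀

reject H₀: yes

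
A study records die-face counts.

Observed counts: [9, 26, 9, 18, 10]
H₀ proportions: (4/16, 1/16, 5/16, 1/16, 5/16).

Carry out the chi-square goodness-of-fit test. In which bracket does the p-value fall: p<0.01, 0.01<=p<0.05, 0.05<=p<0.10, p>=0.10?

n = 72; E_i = n·p_i = [18.00, 4.50, 22.50, 4.50, 22.50]
χ² = (9−18.00)²/18.00 + (26−4.50)²/4.50 + (9−22.50)²/22.50 + (18−4.50)²/4.50 + (10−22.50)²/22.50 = 162.7667
df = 4
p-value (upper-tail) = 0.00000
→ bracket: p<0.01

p-value bracket: p<0.01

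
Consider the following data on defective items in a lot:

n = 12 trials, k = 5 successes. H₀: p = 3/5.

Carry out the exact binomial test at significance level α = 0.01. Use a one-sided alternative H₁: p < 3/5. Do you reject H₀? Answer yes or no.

Exact binomial: n=12, k=5, p₀=3/5=0.6000
P(X≤5) from Σ C(n,i)·p₀^i·(1−p₀)^(n−i)
p-value (one-sided, H₁ less) = 0.15821
At α=0.01: p ≥ α → fail to reject H₀

reject H₀: no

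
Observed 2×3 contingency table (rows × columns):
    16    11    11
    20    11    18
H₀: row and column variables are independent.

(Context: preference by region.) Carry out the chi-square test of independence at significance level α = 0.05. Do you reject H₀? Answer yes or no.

Row totals [38, 49], col totals [36, 22, 29], n=87
χ² = (16−15.72)²/15.72 + (11−9.61)²/9.61 + (11−12.67)²/12.67 + (20−20.28)²/20.28 + (11−12.39)²/12.39 + (18−16.33)²/16.33 = 0.7554
df = 2
p-value (upper-tail) = 0.68545
At α=0.05: p ≥ α → fail to reject H₀

reject H₀: no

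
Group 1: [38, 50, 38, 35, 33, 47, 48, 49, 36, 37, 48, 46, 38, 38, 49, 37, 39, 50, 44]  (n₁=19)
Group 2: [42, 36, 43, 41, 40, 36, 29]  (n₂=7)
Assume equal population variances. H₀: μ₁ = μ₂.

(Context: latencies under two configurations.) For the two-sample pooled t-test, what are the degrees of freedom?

df = n₁ + n₂ − 2 = 19 + 7 − 2 = 24

degrees of freedom = 24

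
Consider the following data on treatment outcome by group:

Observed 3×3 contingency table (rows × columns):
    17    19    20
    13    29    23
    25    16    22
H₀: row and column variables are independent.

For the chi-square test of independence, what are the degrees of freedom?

df = (r−1)(c−1) = (3−1)·(3−1) = 4

degrees of freedom = 4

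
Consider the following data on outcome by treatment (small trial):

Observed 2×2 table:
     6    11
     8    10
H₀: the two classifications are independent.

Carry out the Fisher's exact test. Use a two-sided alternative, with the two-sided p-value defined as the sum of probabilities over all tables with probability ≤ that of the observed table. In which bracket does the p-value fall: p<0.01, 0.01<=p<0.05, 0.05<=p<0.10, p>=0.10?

p-value bracket: p>=0.10

Margins: r₁=17, r₂=18, c₁=14, c₂=21, n=35
p_obs = C(17,6)·C(18,8)/C(35,14); sum pmf over tables with pmf ≤ p_obs
p-value (two-sided) = 0.73322
→ bracket: p>=0.10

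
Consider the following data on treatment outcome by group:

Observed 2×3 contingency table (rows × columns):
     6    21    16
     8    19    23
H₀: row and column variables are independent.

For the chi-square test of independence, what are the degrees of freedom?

df = (r−1)(c−1) = (2−1)·(3−1) = 2

degrees of freedom = 2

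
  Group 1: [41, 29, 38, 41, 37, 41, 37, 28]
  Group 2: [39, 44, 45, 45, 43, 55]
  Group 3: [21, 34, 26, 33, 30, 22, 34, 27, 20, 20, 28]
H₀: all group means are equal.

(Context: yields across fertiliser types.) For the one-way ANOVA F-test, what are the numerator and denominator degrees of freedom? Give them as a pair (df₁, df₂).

degrees of freedom = [2, 22]

k = 3 groups, N = 25 total
df = (k−1, N−k) = (3−1, 25−3) = (2, 22)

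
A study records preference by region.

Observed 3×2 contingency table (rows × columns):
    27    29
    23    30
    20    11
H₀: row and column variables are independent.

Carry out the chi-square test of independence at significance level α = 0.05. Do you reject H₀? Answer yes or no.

reject H₀: no

Row totals [56, 53, 31], col totals [70, 70], n=140
χ² = (27−28.00)²/28.00 + (29−28.00)²/28.00 + (23−26.50)²/26.50 + (30−26.50)²/26.50 + (20−15.50)²/15.50 + (11−15.50)²/15.50 = 3.6089
df = 2
p-value (upper-tail) = 0.16457
At α=0.05: p ≥ α → fail to reject H₀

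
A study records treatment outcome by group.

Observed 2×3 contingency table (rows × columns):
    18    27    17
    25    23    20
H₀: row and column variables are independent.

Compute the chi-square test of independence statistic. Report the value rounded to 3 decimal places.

Row totals [62, 68], col totals [43, 50, 37], n=130
χ² = (18−20.51)²/20.51 + (27−23.85)²/23.85 + (17−17.65)²/17.65 + (25−22.49)²/22.49 + (23−26.15)²/26.15 + (20−19.35)²/19.35 = 1.4289
df = 2

test statistic = 1.429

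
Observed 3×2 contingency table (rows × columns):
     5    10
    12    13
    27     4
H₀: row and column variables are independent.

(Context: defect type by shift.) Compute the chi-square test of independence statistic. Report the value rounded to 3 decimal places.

Row totals [15, 25, 31], col totals [44, 27], n=71
χ² = (5−9.30)²/9.30 + (10−5.70)²/5.70 + (12−15.49)²/15.49 + (13−9.51)²/9.51 + (27−19.21)²/19.21 + (4−11.79)²/11.79 = 15.5948
df = 2

test statistic = 15.595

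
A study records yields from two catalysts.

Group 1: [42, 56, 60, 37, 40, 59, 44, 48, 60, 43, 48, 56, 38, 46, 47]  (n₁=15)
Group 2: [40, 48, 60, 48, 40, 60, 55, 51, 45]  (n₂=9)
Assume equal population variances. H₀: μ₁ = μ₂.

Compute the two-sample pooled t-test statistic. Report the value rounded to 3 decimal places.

test statistic = -0.422

x̄₁=48.267, s₁=8.031, n₁=15
x̄₂=49.667, s₂=7.566, n₂=9
s_p² = [14·8.031² + 8·7.566²]/22 = 61.8606
SE = √(s_p²·(1/15+1/9)) = 3.3162
t = (48.267−49.667)/3.3162 = -0.4222
df = 22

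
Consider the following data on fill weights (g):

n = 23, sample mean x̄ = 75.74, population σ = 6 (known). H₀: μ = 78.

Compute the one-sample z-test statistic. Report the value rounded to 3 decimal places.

test statistic = -1.806

SE = σ/√n = 6/√23 = 1.2511
z = (x̄−μ₀)/SE = (75.74−78)/1.2511 = -1.8064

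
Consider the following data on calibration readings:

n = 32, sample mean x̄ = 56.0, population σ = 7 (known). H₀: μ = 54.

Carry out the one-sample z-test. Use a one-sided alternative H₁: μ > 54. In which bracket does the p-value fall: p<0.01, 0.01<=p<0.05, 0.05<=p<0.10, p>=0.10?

SE = σ/√n = 7/√32 = 1.2374
z = (x̄−μ₀)/SE = (56.0−54)/1.2374 = 1.6162
p-value (one-sided, H₁ greater) = 0.05302
→ bracket: 0.05<=p<0.10

p-value bracket: 0.05<=p<0.10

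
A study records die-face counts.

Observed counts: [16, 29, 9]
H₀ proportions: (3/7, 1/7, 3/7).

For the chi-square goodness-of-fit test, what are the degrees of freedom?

degrees of freedom = 2

df = k − 1 = 3 − 1 = 2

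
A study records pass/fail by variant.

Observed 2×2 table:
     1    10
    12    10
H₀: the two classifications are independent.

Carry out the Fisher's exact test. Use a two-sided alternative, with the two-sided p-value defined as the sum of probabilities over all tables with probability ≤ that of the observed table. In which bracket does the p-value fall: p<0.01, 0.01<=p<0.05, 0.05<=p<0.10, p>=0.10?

Margins: r₁=11, r₂=22, c₁=13, c₂=20, n=33
p_obs = C(11,1)·C(22,12)/C(33,13); sum pmf over tables with pmf ≤ p_obs
p-value (two-sided) = 0.02159
→ bracket: 0.01<=p<0.05

p-value bracket: 0.01<=p<0.05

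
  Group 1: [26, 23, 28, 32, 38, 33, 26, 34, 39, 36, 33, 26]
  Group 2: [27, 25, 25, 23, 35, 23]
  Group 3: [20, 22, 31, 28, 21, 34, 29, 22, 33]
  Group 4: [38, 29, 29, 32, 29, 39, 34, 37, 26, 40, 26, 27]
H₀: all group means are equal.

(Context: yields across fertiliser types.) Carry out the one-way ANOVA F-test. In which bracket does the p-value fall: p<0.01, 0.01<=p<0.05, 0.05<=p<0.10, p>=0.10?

Group means [31.17, 26.33, 26.67, 32.17], grand mean 29.692
SSB = Σnᵢ(x̄ᵢ−x̄)² = 249.641; SSW = ΣΣ(x−x̄ᵢ)² = 946.667
MSB = 249.641/3 = 83.2137; MSW = 946.667/35 = 27.0476
F = MSB/MSW = 3.0766
df = (3, 35)
p-value (upper-tail) = 0.04011
→ bracket: 0.01<=p<0.05

p-value bracket: 0.01<=p<0.05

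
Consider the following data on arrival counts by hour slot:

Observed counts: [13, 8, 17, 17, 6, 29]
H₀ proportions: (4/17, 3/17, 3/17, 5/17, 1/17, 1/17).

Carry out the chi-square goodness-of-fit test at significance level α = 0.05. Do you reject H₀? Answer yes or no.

n = 90; E_i = n·p_i = [21.18, 15.88, 15.88, 26.47, 5.29, 5.29]
χ² = (13−21.18)²/21.18 + (8−15.88)²/15.88 + (17−15.88)²/15.88 + (17−26.47)²/26.47 + (6−5.29)²/5.29 + (29−5.29)²/5.29 = 116.7798
df = 5
p-value (upper-tail) = 0.00000
At α=0.05: p < α → reject H₀

reject H₀: yes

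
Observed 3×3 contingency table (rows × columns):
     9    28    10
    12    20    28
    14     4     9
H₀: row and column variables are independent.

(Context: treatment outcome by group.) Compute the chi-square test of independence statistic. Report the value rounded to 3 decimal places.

test statistic = 23.144

Row totals [47, 60, 27], col totals [35, 52, 47], n=134
χ² = (9−12.28)²/12.28 + (28−18.24)²/18.24 + (10−16.49)²/16.49 + (12−15.67)²/15.67 + (20−23.28)²/23.28 + (28−21.04)²/21.04 + (14−7.05)²/7.05 + (4−10.48)²/10.48 + (9−9.47)²/9.47 = 23.1443
df = 4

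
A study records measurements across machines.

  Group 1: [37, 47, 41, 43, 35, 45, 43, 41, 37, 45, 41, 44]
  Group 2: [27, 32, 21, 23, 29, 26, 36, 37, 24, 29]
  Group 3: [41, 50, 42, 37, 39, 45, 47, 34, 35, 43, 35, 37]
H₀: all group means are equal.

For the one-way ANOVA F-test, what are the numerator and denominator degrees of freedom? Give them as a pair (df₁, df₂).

degrees of freedom = [2, 31]

k = 3 groups, N = 34 total
df = (k−1, N−k) = (3−1, 34−3) = (2, 31)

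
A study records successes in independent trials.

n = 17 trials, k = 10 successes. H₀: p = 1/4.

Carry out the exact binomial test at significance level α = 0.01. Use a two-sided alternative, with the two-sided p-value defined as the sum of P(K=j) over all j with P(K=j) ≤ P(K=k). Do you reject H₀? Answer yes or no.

reject H₀: yes

Exact binomial: n=17, k=10, p₀=1/4=0.2500
P(X=j) = C(n,j)·p₀^j·(1−p₀)^(n−j); p = Σ P(X=j) over j with P(X=j) ≤ P(X=10)
p-value (two-sided) = 0.00310
At α=0.01: p < α → reject H₀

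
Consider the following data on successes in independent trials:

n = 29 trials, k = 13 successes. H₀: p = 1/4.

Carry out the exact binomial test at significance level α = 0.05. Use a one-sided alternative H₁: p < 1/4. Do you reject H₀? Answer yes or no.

reject H₀: no

Exact binomial: n=29, k=13, p₀=1/4=0.2500
P(X≤13) from Σ C(n,i)·p₀^i·(1−p₀)^(n−i)
p-value (one-sided, H₁ less) = 0.99435
At α=0.05: p ≥ α → fail to reject H₀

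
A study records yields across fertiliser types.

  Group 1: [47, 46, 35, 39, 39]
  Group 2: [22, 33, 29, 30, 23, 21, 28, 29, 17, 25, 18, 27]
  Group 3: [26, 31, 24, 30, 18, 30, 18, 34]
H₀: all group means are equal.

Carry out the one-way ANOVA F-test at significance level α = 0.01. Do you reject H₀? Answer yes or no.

Group means [41.20, 25.17, 26.38], grand mean 28.760
SSB = Σnᵢ(x̄ᵢ−x̄)² = 974.218; SSW = ΣΣ(x−x̄ᵢ)² = 632.342
MSB = 974.218/2 = 487.1092; MSW = 632.342/22 = 28.7428
F = MSB/MSW = 16.9472
df = (2, 22)
p-value (upper-tail) = 0.00004
At α=0.01: p < α → reject H₀

reject H₀: yes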